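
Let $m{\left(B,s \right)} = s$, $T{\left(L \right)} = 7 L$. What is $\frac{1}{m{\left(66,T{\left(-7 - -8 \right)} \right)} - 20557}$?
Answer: $- \frac{1}{20550} \approx -4.8662 \cdot 10^{-5}$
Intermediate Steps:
$\frac{1}{m{\left(66,T{\left(-7 - -8 \right)} \right)} - 20557} = \frac{1}{7 \left(-7 - -8\right) - 20557} = \frac{1}{7 \left(-7 + 8\right) - 20557} = \frac{1}{7 \cdot 1 - 20557} = \frac{1}{7 - 20557} = \frac{1}{-20550} = - \frac{1}{20550}$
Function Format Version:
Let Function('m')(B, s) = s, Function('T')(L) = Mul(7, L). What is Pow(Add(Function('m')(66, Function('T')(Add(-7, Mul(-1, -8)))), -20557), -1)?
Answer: Rational(-1, 20550) ≈ -4.8662e-5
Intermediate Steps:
Pow(Add(Function('m')(66, Function('T')(Add(-7, Mul(-1, -8)))), -20557), -1) = Pow(Add(Mul(7, Add(-7, Mul(-1, -8))), -20557), -1) = Pow(Add(Mul(7, Add(-7, 8)), -20557), -1) = Pow(Add(Mul(7, 1), -20557), -1) = Pow(Add(7, -20557), -1) = Pow(-20550, -1) = Rational(-1, 20550)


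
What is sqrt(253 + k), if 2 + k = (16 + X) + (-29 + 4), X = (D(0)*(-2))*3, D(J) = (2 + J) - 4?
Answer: sqrt(254) ≈ 15.937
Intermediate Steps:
D(J) = -2 + J
X = 12 (X = ((-2 + 0)*(-2))*3 = -2*(-2)*3 = 4*3 = 12)
k = 1 (k = -2 + ((16 + 12) + (-29 + 4)) = -2 + (28 - 25) = -2 + 3 = 1)
sqrt(253 + k) = sqrt(253 + 1) = sqrt(254)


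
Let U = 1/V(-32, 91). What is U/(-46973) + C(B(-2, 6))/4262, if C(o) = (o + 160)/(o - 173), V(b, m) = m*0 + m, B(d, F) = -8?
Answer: -325250979/1648738255073 ≈ -0.00019727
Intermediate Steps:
V(b, m) = m (V(b, m) = 0 + m = m)
C(o) = (160 + o)/(-173 + o)
U = 1/91 ≈ 0.010989
U/(-46973) + C(B(-2, 6))/4262 = (1/91)/(-46973) + ((160 - 8)/(-173 - 8))/4262 = (1/91)*(-1/46973) + (152/(-181))*(1/4262) = -1/4274543 - 1/181*152*(1/4262) = -1/4274543 - 152/181*1/4262 = -1/4274543 - 76/385711 = -325250979/1648738255073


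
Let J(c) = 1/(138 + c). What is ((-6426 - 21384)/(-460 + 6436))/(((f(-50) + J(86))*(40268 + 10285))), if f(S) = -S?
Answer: -28840/15666088233 ≈ -1.8409e-6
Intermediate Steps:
((-6426 - 21384)/(-460 + 6436))/(((f(-50) + J(86))*(40268 + 10285))) = ((-6426 - 21384)/(-460 + 6436))/(((-1*(-50) + 1/(138 + 86))*(40268 + 10285))) = (-27810/5976)/(((50 + 1/224)*50553)) = (-27810*1/5976)/(((50 + 1/224)*50553)) = -1545/(332*((11201/224)*50553)) = -1545/(332*566244153/224) = -1545/332*224/566244153 = -28840/15666088233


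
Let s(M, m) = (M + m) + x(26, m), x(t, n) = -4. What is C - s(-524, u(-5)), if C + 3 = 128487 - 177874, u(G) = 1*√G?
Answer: -48862 - I*√5 ≈ -48862.0 - 2.2361*I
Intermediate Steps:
u(G) = √G
C = -49390 (C = -3 + (128487 - 177874) = -3 - 49387 = -49390)
s(M, m) = -4 + M + m (s(M, m) = (M + m) - 4 = -4 + M + m)
C - s(-524, u(-5)) = -49390 - (-4 - 524 + √(-5)) = -49390 - (-4 - 524 + I*√5) = -49390 - (-528 + I*√5) = -49390 + (528 - I*√5) = -48862 - I*√5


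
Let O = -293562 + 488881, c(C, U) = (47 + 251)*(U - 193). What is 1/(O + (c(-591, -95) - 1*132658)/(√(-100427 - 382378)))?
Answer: 94300989795/18418822760153929 - 655446*I*√53645/18418822760153929 ≈ 5.1198e-6 - 8.2421e-9*I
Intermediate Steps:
c(C, U) = -57514 + 298*U (c(C, U) = 298*(-193 + U) = -57514 + 298*U)
O = 195319
1/(O + (c(-591, -95) - 1*132658)/(√(-100427 - 382378))) = 1/(195319 + ((-57514 + 298*(-95)) - 1*132658)/(√(-100427 - 382378))) = 1/(195319 + ((-57514 - 28310) - 132658)/(√(-482805))) = 1/(195319 + (-85824 - 132658)/((3*I*√53645))) = 1/(195319 - (-218482)*I*√53645/160935) = 1/(195319 + 218482*I*√53645/160935)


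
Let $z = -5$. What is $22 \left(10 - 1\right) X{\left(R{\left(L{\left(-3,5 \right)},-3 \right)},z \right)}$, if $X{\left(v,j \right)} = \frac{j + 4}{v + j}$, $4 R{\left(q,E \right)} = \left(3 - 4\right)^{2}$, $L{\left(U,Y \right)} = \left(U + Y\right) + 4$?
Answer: $\frac{792}{19} \approx 41.684$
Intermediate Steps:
$L{\left(U,Y \right)} = 4 + U + Y$
$R{\left(q,E \right)} = \frac{1}{4}$ ($R{\left(q,E \right)} = \frac{\left(3 - 4\right)^{2}}{4} = \frac{\left(-1\right)^{2}}{4} = \frac{1}{4} \cdot 1 = \frac{1}{4}$)
$X{\left(v,j \right)} = \frac{4 + j}{j + v}$
$22 \left(10 - 1\right) X{\left(R{\left(L{\left(-3,5 \right)},-3 \right)},z \right)} = 22 \left(10 - 1\right) \frac{4 - 5}{-5 + \frac{1}{4}} = 22 \cdot 9 \frac{1}{- \frac{19}{4}} \left(-1\right) = 198 \left(\left(- \frac{4}{19}\right) \left(-1\right)\right) = 198 \cdot \frac{4}{19} = \frac{792}{19}$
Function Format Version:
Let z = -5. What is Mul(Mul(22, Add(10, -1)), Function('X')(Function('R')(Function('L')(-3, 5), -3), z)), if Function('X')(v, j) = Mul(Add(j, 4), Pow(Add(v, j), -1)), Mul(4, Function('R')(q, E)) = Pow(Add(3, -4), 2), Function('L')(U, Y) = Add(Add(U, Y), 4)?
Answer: Rational(792, 19) ≈ 41.684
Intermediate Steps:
Function('L')(U, Y) = Add(4, U, Y)
Function('R')(q, E) = Rational(1, 4) (Function('R')(q, E) = Mul(Rational(1, 4), Pow(Add(3, -4), 2)) = Mul(Rational(1, 4), Pow(-1, 2)) = Mul(Rational(1, 4), 1) = Rational(1, 4))
Function('X')(v, j) = Mul(Pow(Add(j, v), -1), Add(4, j)) (Function('X')(v, j) = Mul(Add(4, j), Pow(Add(j, v), -1)) = Mul(Pow(Add(j, v), -1), Add(4, j)))
Mul(Mul(22, Add(10, -1)), Function('X')(Function('R')(Function('L')(-3, 5), -3), z)) = Mul(Mul(22, Add(10, -1)), Mul(Pow(Add(-5, Rational(1, 4)), -1), Add(4, -5))) = Mul(Mul(22, 9), Mul(Pow(Rational(-19, 4), -1), -1)) = Mul(198, Mul(Rational(-4, 19), -1)) = Mul(198, Rational(4, 19)) = Rational(792, 19)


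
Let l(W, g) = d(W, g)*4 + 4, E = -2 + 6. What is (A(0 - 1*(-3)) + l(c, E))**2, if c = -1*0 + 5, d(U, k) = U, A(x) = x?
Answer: 729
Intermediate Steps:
c = 5 (c = 0 + 5 = 5)
E = 4
l(W, g) = 4 + 4*W (l(W, g) = W*4 + 4 = 4*W + 4 = 4 + 4*W)
(A(0 - 1*(-3)) + l(c, E))**2 = ((0 - 1*(-3)) + (4 + 4*5))**2 = ((0 + 3) + (4 + 20))**2 = (3 + 24)**2 = 27**2 = 729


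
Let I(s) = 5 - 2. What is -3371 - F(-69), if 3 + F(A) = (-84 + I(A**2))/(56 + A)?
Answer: -43865/13 ≈ -3374.2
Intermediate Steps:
I(s) = 3
F(A) = -3 - 81/(56 + A) (F(A) = -3 + (-84 + 3)/(56 + A) = -3 - 81/(56 + A))
-3371 - F(-69) = -3371 - 3*(-83 - 1*(-69))/(56 - 69) = -3371 - 3*(-83 + 69)/(-13) = -3371 - 3*(-1)*(-14)/13 = -3371 - 1*42/13 = -3371 - 42/13 = -43865/13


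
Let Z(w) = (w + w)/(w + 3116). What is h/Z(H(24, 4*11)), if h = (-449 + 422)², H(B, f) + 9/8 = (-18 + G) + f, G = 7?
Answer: 6119469/170 ≈ 35997.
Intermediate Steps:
H(B, f) = -97/8 + f (H(B, f) = -9/8 + ((-18 + 7) + f) = -9/8 + (-11 + f) = -97/8 + f)
Z(w) = 2*w/(3116 + w) (Z(w) = (2*w)/(3116 + w) = 2*w/(3116 + w))
h = 729 (h = (-27)² = 729)
h/Z(H(24, 4*11)) = 729/((2*(-97/8 + 4*11)/(3116 + (-97/8 + 4*11)))) = 729/((2*(-97/8 + 44)/(3116 + (-97/8 + 44)))) = 729/((2*(255/8)/(3116 + 255/8))) = 729/((2*(255/8)/(25183/8))) = 729/((2*(255/8)*(8/25183))) = 729/(510/25183) = 729*(25183/510) = 6119469/170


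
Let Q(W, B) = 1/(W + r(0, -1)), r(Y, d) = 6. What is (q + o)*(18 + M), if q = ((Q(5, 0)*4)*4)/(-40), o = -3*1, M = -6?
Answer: -2004/55 ≈ -36.436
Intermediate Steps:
o = -3
Q(W, B) = 1/(6 + W) (Q(W, B) = 1/(W + 6) = 1/(6 + W))
q = -2/55 (q = ((4/(6 + 5))*4)/(-40) = ((4/11)*4)*(-1/40) = (16/11)*(-1/40) = -2/55 ≈ -0.036364)
(q + o)*(18 + M) = (-2/55 - 3)*(18 - 6) = -167/55*12 = -2004/55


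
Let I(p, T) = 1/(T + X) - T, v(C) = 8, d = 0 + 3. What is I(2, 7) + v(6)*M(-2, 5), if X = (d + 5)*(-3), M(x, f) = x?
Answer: -392/17 ≈ -23.059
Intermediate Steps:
d = 3
X = -24 (X = (3 + 5)*(-3) = 8*(-3) = -24)
I(p, T) = 1/(-24 + T) - T (I(p, T) = 1/(T - 24) - T = 1/(-24 + T) - T)
I(2, 7) + v(6)*M(-2, 5) = (1 - 1*7² + 24*7)/(-24 + 7) + 8*(-2) = (1 - 1*49 + 168)/(-17) - 16 = -(1 - 49 + 168)/17 - 16 = -1/17*120 - 16 = -120/17 - 16 = -392/17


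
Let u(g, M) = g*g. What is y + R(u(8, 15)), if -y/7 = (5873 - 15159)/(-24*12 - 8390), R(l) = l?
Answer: 245195/4339 ≈ 56.510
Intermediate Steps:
u(g, M) = g²
y = -32501/4339 (y = -7*(5873 - 15159)/(-24*12 - 8390) = -(-65002)/(-288 - 8390) = -(-65002)/(-8678) = -(-65002)*(-1)/8678 = -7*4643/4339 = -32501/4339 ≈ -7.4904)
y + R(u(8, 15)) = -32501/4339 + 8² = -32501/4339 + 64 = 245195/4339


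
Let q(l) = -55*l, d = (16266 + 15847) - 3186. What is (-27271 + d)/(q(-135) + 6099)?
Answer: 6/49 ≈ 0.12245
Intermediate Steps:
d = 28927 (d = 32113 - 3186 = 28927)
(-27271 + d)/(q(-135) + 6099) = (-27271 + 28927)/(-55*(-135) + 6099) = 1656/(7425 + 6099) = 1656/13524 = 1656*(1/13524) = 6/49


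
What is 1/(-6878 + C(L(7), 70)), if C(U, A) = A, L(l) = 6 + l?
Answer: -1/6808 ≈ -0.00014689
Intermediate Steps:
1/(-6878 + C(L(7), 70)) = 1/(-6878 + 70) = 1/(-6808) = -1/6808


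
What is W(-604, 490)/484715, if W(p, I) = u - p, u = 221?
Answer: 15/8813 ≈ 0.0017020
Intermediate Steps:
W(p, I) = 221 - p
W(-604, 490)/484715 = (221 - 1*(-604))/484715 = (221 + 604)*(1/484715) = 825*(1/484715) = 15/8813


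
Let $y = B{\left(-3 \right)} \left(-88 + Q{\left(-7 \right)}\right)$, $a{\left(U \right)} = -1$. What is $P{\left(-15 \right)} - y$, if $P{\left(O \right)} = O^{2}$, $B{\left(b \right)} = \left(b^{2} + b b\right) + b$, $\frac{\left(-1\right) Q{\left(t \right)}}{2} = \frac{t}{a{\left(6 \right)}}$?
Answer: $1755$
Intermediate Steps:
$Q{\left(t \right)} = 2 t$ ($Q{\left(t \right)} = - 2 \frac{t}{-1} = - 2 t \left(-1\right) = - 2 \left(- t\right) = 2 t$)
$B{\left(b \right)} = b + 2 b^{2}$ ($B{\left(b \right)} = \left(b^{2} + b^{2}\right) + b = 2 b^{2} + b = b + 2 b^{2}$)
$y = -1530$ ($y = - 3 \left(1 + 2 \left(-3\right)\right) \left(-88 + 2 \left(-7\right)\right) = - 3 \left(1 - 6\right) \left(-88 - 14\right) = \left(-3\right) \left(-5\right) \left(-102\right) = 15 \left(-102\right) = -1530$)
$P{\left(-15 \right)} - y = \left(-15\right)^{2} - -1530 = 225 + 1530 = 1755$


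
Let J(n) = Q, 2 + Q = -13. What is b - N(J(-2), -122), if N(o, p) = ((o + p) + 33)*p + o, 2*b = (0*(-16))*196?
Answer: -12673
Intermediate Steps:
Q = -15 (Q = -2 - 13 = -15)
J(n) = -15
b = 0 (b = ((0*(-16))*196)/2 = (0*196)/2 = (1/2)*0 = 0)
N(o, p) = o + p*(33 + o + p) (N(o, p) = (33 + o + p)*p + o = p*(33 + o + p) + o = o + p*(33 + o + p))
b - N(J(-2), -122) = 0 - (-15 + (-122)**2 + 33*(-122) - 15*(-122)) = 0 - (-15 + 14884 - 4026 + 1830) = 0 - 1*12673 = 0 - 12673 = -12673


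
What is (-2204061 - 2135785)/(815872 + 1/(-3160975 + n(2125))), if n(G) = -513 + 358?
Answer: -13718817385980/2579077455359 ≈ -5.3193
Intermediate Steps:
n(G) = -155
(-2204061 - 2135785)/(815872 + 1/(-3160975 + n(2125))) = (-2204061 - 2135785)/(815872 + 1/(-3160975 - 155)) = -4339846/(815872 + 1/(-3161130)) = -4339846/(815872 - 1/3161130) = -4339846/2579077455359/3161130 = -4339846*3161130/2579077455359 = -13718817385980/2579077455359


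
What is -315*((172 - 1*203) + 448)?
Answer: -131355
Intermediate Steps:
-315*((172 - 1*203) + 448) = -315*((172 - 203) + 448) = -315*(-31 + 448) = -315*417 = -131355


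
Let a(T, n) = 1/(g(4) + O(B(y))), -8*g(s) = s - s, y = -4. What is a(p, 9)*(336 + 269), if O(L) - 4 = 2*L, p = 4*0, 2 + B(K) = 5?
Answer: 121/2 ≈ 60.500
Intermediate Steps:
B(K) = 3 (B(K) = -2 + 5 = 3)
g(s) = 0 (g(s) = -(s - s)/8 = -1/8*0 = 0)
p = 0
O(L) = 4 + 2*L
a(T, n) = 1/10 (a(T, n) = 1/(0 + (4 + 2*3)) = 1/(0 + (4 + 6)) = 1/(0 + 10) = 1/10)
a(p, 9)*(336 + 269) = (336 + 269)/10 = (1/10)*605 = 121/2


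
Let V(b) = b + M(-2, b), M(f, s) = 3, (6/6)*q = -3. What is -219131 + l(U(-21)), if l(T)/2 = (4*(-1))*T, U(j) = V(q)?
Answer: -219131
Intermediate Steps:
q = -3
V(b) = 3 + b (V(b) = b + 3 = 3 + b)
U(j) = 0 (U(j) = 3 - 3 = 0)
l(T) = -8*T (l(T) = 2*((4*(-1))*T) = 2*(-4*T) = -8*T)
-219131 + l(U(-21)) = -219131 - 8*0 = -219131 + 0 = -219131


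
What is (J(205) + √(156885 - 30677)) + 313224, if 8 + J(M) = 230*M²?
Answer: 9978966 + 16*√493 ≈ 9.9793e+6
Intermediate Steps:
J(M) = -8 + 230*M²
(J(205) + √(156885 - 30677)) + 313224 = ((-8 + 230*205²) + √(156885 - 30677)) + 313224 = ((-8 + 230*42025) + √126208) + 313224 = ((-8 + 9665750) + 16*√493) + 313224 = (9665742 + 16*√493) + 313224 = 9978966 + 16*√493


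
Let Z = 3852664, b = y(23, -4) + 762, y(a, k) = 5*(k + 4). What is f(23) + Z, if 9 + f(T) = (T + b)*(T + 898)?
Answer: 4575640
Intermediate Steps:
y(a, k) = 20 + 5*k (y(a, k) = 5*(4 + k) = 20 + 5*k)
b = 762 (b = (20 + 5*(-4)) + 762 = (20 - 20) + 762 = 0 + 762 = 762)
f(T) = -9 + (762 + T)*(898 + T) (f(T) = -9 + (T + 762)*(T + 898) = -9 + (762 + T)*(898 + T))
f(23) + Z = (684267 + 23² + 1660*23) + 3852664 = (684267 + 529 + 38180) + 3852664 = 722976 + 3852664 = 4575640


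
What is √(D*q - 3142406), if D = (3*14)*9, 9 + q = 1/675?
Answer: 3*I*√8738354/5 ≈ 1773.6*I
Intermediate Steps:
q = -6074/675 (q = -9 + 1/675 = -6074/675 ≈ -8.9985)
D = 378 (D = 42*9 = 378)
√(D*q - 3142406) = √(378*(-6074/675) - 3142406) = √(-85036/25 - 3142406) = √(-78645186/25) = 3*I*√8738354/5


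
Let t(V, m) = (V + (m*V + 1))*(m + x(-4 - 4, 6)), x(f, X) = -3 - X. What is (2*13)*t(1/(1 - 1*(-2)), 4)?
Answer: -1040/3 ≈ -346.67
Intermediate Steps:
t(V, m) = (-9 + m)*(1 + V + V*m) (t(V, m) = (V + (m*V + 1))*(m + (-3 - 1*6)) = (V + (V*m + 1))*(m + (-3 - 6)) = (V + (1 + V*m))*(m - 9) = (1 + V + V*m)*(-9 + m) = (-9 + m)*(1 + V + V*m))
(2*13)*t(1/(1 - 1*(-2)), 4) = (2*13)*(-9 + 4 - 9/(1 - 1*(-2)) + 4²/(1 - 1*(-2)) - 8*4/(1 - 1*(-2))) = 26*(-9 + 4 - 9/(1 + 2) + 16/(1 + 2) - 8*4/(1 + 2)) = 26*(-9 + 4 - 9/3 + 16/3 - 8*4/3) = 26*(-9 + 4 - 9*⅓ + (⅓)*16 - 8*⅓*4) = 26*(-9 + 4 - 3 + 16/3 - 32/3) = 26*(-40/3) = -1040/3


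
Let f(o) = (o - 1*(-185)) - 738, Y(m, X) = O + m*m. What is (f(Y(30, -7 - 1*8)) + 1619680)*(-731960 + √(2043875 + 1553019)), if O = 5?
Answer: -1185798622720 + 192783808*√254 ≈ -1.1827e+12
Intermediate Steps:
Y(m, X) = 5 + m² (Y(m, X) = 5 + m*m = 5 + m²)
f(o) = -553 + o (f(o) = (o + 185) - 738 = (185 + o) - 738 = -553 + o)
(f(Y(30, -7 - 1*8)) + 1619680)*(-731960 + √(2043875 + 1553019)) = ((-553 + (5 + 30²)) + 1619680)*(-731960 + √(2043875 + 1553019)) = ((-553 + (5 + 900)) + 1619680)*(-731960 + √3596894) = ((-553 + 905) + 1619680)*(-731960 + 119*√254) = (352 + 1619680)*(-731960 + 119*√254) = 1620032*(-731960 + 119*√254) = -1185798622720 + 192783808*√254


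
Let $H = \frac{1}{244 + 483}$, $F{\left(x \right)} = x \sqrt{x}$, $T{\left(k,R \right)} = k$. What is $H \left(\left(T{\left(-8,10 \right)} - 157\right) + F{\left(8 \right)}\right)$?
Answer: $- \frac{165}{727} + \frac{16 \sqrt{2}}{727} \approx -0.19584$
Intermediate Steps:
$F{\left(x \right)} = x^{\frac{3}{2}}$
$H = \frac{1}{727} \approx 0.0013755$
$H \left(\left(T{\left(-8,10 \right)} - 157\right) + F{\left(8 \right)}\right) = \frac{\left(-8 - 157\right) + 8^{\frac{3}{2}}}{727} = \frac{-165 + 16 \sqrt{2}}{727} = - \frac{165}{727} + \frac{16 \sqrt{2}}{727}$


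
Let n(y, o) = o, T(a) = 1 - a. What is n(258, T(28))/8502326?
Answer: -27/8502326 ≈ -3.1756e-6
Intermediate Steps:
n(258, T(28))/8502326 = (1 - 1*28)/8502326 = (1 - 28)*(1/8502326) = -27*1/8502326 = -27/8502326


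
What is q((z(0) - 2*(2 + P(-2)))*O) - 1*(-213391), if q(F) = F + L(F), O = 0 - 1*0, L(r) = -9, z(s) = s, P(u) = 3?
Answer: 213382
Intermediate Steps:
O = 0 (O = 0 + 0 = 0)
q(F) = -9 + F (q(F) = F - 9 = -9 + F)
q((z(0) - 2*(2 + P(-2)))*O) - 1*(-213391) = (-9 + (0 - 2*(2 + 3))*0) - 1*(-213391) = (-9 + (0 - 2*5)*0) + 213391 = (-9 + (0 - 10)*0) + 213391 = (-9 - 10*0) + 213391 = (-9 + 0) + 213391 = -9 + 213391 = 213382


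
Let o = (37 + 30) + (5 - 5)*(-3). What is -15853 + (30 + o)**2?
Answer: -6444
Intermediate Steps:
o = 67 (o = 67 + 0*(-3) = 67 + 0 = 67)
-15853 + (30 + o)**2 = -15853 + (30 + 67)**2 = -15853 + 97**2 = -15853 + 9409 = -6444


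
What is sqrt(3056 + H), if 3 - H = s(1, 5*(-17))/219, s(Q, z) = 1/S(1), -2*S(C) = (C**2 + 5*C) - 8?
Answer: 4*sqrt(9169530)/219 ≈ 55.308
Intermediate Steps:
S(C) = 4 - 5*C/2 - C**2/2 (S(C) = -((C**2 + 5*C) - 8)/2 = -(-8 + C**2 + 5*C)/2 = 4 - 5*C/2 - C**2/2)
s(Q, z) = 1 (s(Q, z) = 1/(4 - 5/2*1 - 1/2*1**2) = 1/(4 - 5/2 - 1/2*1) = 1/(4 - 5/2 - 1/2) = 1/1 = 1)
H = 656/219 (H = 3 - 1/219 = 656/219 ≈ 2.9954)
sqrt(3056 + H) = sqrt(3056 + 656/219) = sqrt(669920/219) = 4*sqrt(9169530)/219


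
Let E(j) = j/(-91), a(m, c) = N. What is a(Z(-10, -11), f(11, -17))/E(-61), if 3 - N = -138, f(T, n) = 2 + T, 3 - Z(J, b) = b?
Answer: 12831/61 ≈ 210.34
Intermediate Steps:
Z(J, b) = 3 - b
N = 141 (N = 3 - 1*(-138) = 3 + 138 = 141)
a(m, c) = 141
E(j) = -j/91 (E(j) = j*(-1/91) = -j/91)
a(Z(-10, -11), f(11, -17))/E(-61) = 141/((-1/91*(-61))) = 141/(61/91) = 141*(91/61) = 12831/61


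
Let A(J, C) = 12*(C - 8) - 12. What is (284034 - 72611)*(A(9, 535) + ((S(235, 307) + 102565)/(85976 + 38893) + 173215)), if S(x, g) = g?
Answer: 4739566610695205/124869 ≈ 3.7956e+10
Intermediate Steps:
A(J, C) = -108 + 12*C (A(J, C) = 12*(-8 + C) - 12 = (-96 + 12*C) - 12 = -108 + 12*C)
(284034 - 72611)*(A(9, 535) + ((S(235, 307) + 102565)/(85976 + 38893) + 173215)) = (284034 - 72611)*((-108 + 12*535) + ((307 + 102565)/(85976 + 38893) + 173215)) = 211423*((-108 + 6420) + (102872/124869 + 173215)) = 211423*(6312 + (102872*(1/124869) + 173215)) = 211423*(6312 + (102872/124869 + 173215)) = 211423*(6312 + 21629286707/124869) = 211423*(22417459835/124869) = 4739566610695205/124869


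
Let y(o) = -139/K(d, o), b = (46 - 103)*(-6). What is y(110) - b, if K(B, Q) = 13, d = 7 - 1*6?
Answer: -4585/13 ≈ -352.69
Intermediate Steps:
d = 1 (d = 7 - 6 = 1)
b = 342 (b = -57*(-6) = 342)
y(o) = -139/13
y(110) - b = -139/13 - 1*342 = -139/13 - 342 = -4585/13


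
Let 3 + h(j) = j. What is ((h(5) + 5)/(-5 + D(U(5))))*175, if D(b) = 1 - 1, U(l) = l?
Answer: -245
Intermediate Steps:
h(j) = -3 + j
D(b) = 0
((h(5) + 5)/(-5 + D(U(5))))*175 = (((-3 + 5) + 5)/(-5 + 0))*175 = ((2 + 5)/(-5))*175 = (7*(-⅕))*175 = -7/5*175 = -245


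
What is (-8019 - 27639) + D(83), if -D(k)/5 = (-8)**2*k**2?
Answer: -2240138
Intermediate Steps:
D(k) = -320*k**2 (D(k) = -5*(-8)**2*k**2 = -320*k**2)
(-8019 - 27639) + D(83) = (-8019 - 27639) - 320*83**2 = -35658 - 320*6889 = -35658 - 2204480 = -2240138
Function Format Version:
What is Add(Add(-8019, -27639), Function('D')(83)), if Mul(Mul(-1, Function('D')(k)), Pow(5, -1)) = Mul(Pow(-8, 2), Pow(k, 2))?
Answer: -2240138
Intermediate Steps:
Function('D')(k) = Mul(-320, Pow(k, 2)) (Function('D')(k) = Mul(-5, Mul(Pow(-8, 2), Pow(k, 2))) = Mul(-5, Mul(64, Pow(k, 2))) = Mul(-320, Pow(k, 2)))
Add(Add(-8019, -27639), Function('D')(83)) = Add(Add(-8019, -27639), Mul(-320, Pow(83, 2))) = Add(-35658, Mul(-320, 6889)) = Add(-35658, -2204480) = -2240138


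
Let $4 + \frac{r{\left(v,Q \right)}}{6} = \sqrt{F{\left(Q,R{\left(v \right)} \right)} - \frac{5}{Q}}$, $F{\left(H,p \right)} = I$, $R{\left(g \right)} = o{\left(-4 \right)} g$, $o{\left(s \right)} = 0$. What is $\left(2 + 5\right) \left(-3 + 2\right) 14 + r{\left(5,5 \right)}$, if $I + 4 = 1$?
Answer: $-122 + 12 i \approx -122.0 + 12.0 i$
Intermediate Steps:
$I = -3$ ($I = -4 + 1 = -3$)
$R{\left(g \right)} = 0$ ($R{\left(g \right)} = 0 g = 0$)
$F{\left(H,p \right)} = -3$
$r{\left(v,Q \right)} = -24 + 6 \sqrt{-3 - \frac{5}{Q}}$
$\left(2 + 5\right) \left(-3 + 2\right) 14 + r{\left(5,5 \right)} = \left(2 + 5\right) \left(-3 + 2\right) 14 - \left(24 - 6 \sqrt{-3 - \frac{5}{5}}\right) = 7 \left(-1\right) 14 - \left(24 - 6 \sqrt{-3 - 1}\right) = \left(-7\right) 14 - \left(24 - 6 \sqrt{-3 - 1}\right) = -98 - \left(24 - 6 \sqrt{-4}\right) = -98 - \left(24 - 6 \cdot 2 i\right) = -98 - \left(24 - 12 i\right) = -122 + 12 i$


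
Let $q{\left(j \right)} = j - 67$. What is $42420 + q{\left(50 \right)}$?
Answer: $42403$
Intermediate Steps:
$q{\left(j \right)} = -67 + j$ ($q{\left(j \right)} = j - 67 = -67 + j$)
$42420 + q{\left(50 \right)} = 42420 + \left(-67 + 50\right) = 42420 - 17 = 42403$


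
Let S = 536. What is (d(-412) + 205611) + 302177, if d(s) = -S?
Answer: 507252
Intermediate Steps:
d(s) = -536 (d(s) = -1*536 = -536)
(d(-412) + 205611) + 302177 = (-536 + 205611) + 302177 = 205075 + 302177 = 507252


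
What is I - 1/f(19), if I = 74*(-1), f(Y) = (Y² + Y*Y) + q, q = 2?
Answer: -53577/724 ≈ -74.001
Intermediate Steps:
f(Y) = 2 + 2*Y² (f(Y) = (Y² + Y*Y) + 2 = (Y² + Y²) + 2 = 2*Y² + 2 = 2 + 2*Y²)
I = -74
I - 1/f(19) = -74 - 1/(2 + 2*19²) = -74 - 1/(2 + 2*361) = -74 - 1/(2 + 722) = -74 - 1/724 = -53577/724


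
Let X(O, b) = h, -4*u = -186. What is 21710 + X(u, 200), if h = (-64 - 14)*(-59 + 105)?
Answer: 18122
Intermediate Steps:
u = 93/2 (u = -¼*(-186) = 93/2 ≈ 46.500)
h = -3588 (h = -78*46 = -3588)
X(O, b) = -3588
21710 + X(u, 200) = 21710 - 3588 = 18122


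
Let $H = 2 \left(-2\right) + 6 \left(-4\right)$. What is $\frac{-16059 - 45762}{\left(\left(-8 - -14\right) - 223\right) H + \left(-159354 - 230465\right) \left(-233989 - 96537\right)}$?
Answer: $- \frac{20607}{42948440290} \approx -4.7981 \cdot 10^{-7}$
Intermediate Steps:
$H = -28$ ($H = -4 - 24 = -28$)
$\frac{-16059 - 45762}{\left(\left(-8 - -14\right) - 223\right) H + \left(-159354 - 230465\right) \left(-233989 - 96537\right)} = \frac{-16059 - 45762}{\left(\left(-8 - -14\right) - 223\right) \left(-28\right) + \left(-159354 - 230465\right) \left(-233989 - 96537\right)} = - \frac{61821}{\left(\left(-8 + 14\right) - 223\right) \left(-28\right) - -128845314794} = - \frac{61821}{\left(6 - 223\right) \left(-28\right) + 128845314794} = - \frac{61821}{\left(-217\right) \left(-28\right) + 128845314794} = - \frac{61821}{6076 + 128845314794} = - \frac{61821}{128845320870} = \left(-61821\right) \frac{1}{128845320870} = - \frac{20607}{42948440290}$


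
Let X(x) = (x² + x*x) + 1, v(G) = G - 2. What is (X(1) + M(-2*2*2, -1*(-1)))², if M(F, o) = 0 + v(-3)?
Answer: 4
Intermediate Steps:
v(G) = -2 + G
M(F, o) = -5 (M(F, o) = 0 + (-2 - 3) = 0 - 5 = -5)
X(x) = 1 + 2*x² (X(x) = (x² + x²) + 1 = 2*x² + 1 = 1 + 2*x²)
(X(1) + M(-2*2*2, -1*(-1)))² = ((1 + 2*1²) - 5)² = ((1 + 2*1) - 5)² = ((1 + 2) - 5)² = (3 - 5)² = (-2)² = 4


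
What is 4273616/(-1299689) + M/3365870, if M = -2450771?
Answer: -17569675996139/4374584214430 ≈ -4.0163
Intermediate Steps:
4273616/(-1299689) + M/3365870 = 4273616/(-1299689) - 2450771/3365870 = 4273616*(-1/1299689) - 2450771*1/3365870 = -4273616/1299689 - 2450771/3365870 = -17569675996139/4374584214430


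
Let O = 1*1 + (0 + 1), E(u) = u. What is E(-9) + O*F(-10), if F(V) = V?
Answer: -29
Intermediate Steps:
O = 2 (O = 1 + 1 = 2)
E(-9) + O*F(-10) = -9 + 2*(-10) = -9 - 20 = -29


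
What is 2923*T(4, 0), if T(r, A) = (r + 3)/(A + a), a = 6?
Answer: 20461/6 ≈ 3410.2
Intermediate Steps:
T(r, A) = (3 + r)/(6 + A) (T(r, A) = (r + 3)/(A + 6) = (3 + r)/(6 + A))
2923*T(4, 0) = 2923*((3 + 4)/(6 + 0)) = 2923*(7/6) = 20461/6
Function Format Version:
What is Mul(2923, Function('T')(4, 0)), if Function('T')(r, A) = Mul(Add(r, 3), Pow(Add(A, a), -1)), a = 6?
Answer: Rational(20461, 6) ≈ 3410.2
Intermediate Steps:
Function('T')(r, A) = Mul(Pow(Add(6, A), -1), Add(3, r)) (Function('T')(r, A) = Mul(Add(r, 3), Pow(Add(A, 6), -1)) = Mul(Add(3, r), Pow(Add(6, A), -1)) = Mul(Pow(Add(6, A), -1), Add(3, r)))
Mul(2923, Function('T')(4, 0)) = Mul(2923, Mul(Pow(Add(6, 0), -1), Add(3, 4))) = Mul(2923, Mul(Pow(6, -1), 7)) = Mul(2923, Mul(Rational(1, 6), 7)) = Mul(2923, Rational(7, 6)) = Rational(20461, 6)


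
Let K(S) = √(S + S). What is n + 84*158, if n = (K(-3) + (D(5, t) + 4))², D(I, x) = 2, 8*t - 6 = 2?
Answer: 13302 + 12*I*√6 ≈ 13302.0 + 29.394*I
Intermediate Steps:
t = 1 (t = ¾ + (⅛)*2 = ¾ + ¼ = 1)
K(S) = √2*√S (K(S) = √(2*S) = √2*√S)
n = (6 + I*√6)² (n = (√2*√(-3) + (2 + 4))² = (√2*(I*√3) + 6)² = (I*√6 + 6)² = (6 + I*√6)² ≈ 30.0 + 29.394*I)
n + 84*158 = (6 + I*√6)² + 84*158 = (6 + I*√6)² + 13272 = 13272 + (6 + I*√6)²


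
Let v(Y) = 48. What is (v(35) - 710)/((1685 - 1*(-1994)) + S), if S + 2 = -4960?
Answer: 662/1283 ≈ 0.51598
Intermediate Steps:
S = -4962 (S = -2 - 4960 = -4962)
(v(35) - 710)/((1685 - 1*(-1994)) + S) = (48 - 710)/((1685 - 1*(-1994)) - 4962) = -662/((1685 + 1994) - 4962) = -662/(3679 - 4962) = -662/(-1283) = -662*(-1/1283) = 662/1283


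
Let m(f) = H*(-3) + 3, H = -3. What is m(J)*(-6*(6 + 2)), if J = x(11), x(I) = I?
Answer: -576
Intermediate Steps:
J = 11
m(f) = 12 (m(f) = -3*(-3) + 3 = 9 + 3 = 12)
m(J)*(-6*(6 + 2)) = 12*(-6*(6 + 2)) = 12*(-6*8) = 12*(-48) = -576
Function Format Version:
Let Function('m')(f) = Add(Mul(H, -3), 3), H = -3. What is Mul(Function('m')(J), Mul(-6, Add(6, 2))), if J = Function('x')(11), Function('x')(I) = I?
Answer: -576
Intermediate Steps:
J = 11
Function('m')(f) = 12 (Function('m')(f) = Add(Mul(-3, -3), 3) = Add(9, 3) = 12)
Mul(Function('m')(J), Mul(-6, Add(6, 2))) = Mul(12, Mul(-6, Add(6, 2))) = Mul(12, Mul(-6, 8)) = Mul(12, -48) = -576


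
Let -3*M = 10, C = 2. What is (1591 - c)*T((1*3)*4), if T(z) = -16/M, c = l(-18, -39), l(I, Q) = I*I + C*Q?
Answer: 6456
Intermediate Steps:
l(I, Q) = I² + 2*Q (l(I, Q) = I*I + 2*Q = I² + 2*Q)
M = -10/3 (M = -⅓*10 = -10/3 ≈ -3.3333)
c = 246 (c = (-18)² + 2*(-39) = 324 - 78 = 246)
T(z) = 24/5 (T(z) = -16/(-10/3) = -16*(-3/10) = 24/5)
(1591 - c)*T((1*3)*4) = (1591 - 1*246)*(24/5) = (1591 - 246)*(24/5) = 1345*(24/5) = 6456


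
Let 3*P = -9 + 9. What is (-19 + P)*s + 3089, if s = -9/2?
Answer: 6349/2 ≈ 3174.5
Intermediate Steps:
P = 0 (P = (-9 + 9)/3 = (1/3)*0 = 0)
s = -9/2 (s = -9*1/2 = -9/2 ≈ -4.5000)
(-19 + P)*s + 3089 = (-19 + 0)*(-9/2) + 3089 = -19*(-9/2) + 3089 = 171/2 + 3089 = 6349/2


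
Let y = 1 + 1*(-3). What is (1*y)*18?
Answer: -36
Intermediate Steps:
y = -2 (y = 1 - 3 = -2)
(1*y)*18 = (1*(-2))*18 = -2*18 = -36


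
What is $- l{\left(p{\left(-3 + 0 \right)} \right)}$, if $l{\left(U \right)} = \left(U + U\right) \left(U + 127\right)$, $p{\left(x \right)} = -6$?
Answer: $1452$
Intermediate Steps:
$l{\left(U \right)} = 2 U \left(127 + U\right)$
$- l{\left(p{\left(-3 + 0 \right)} \right)} = - 2 \left(-6\right) \left(127 - 6\right) = - 2 \left(-6\right) 121 = \left(-1\right) \left(-1452\right) = 1452$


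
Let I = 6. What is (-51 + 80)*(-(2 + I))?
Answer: -232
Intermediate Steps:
(-51 + 80)*(-(2 + I)) = (-51 + 80)*(-(2 + 6)) = 29*(-1*8) = 29*(-8) = -232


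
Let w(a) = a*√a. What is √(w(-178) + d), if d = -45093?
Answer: √(-45093 - 178*I*√178) ≈ 5.5898 - 212.42*I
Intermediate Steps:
w(a) = a^(3/2)
√(w(-178) + d) = √((-178)^(3/2) - 45093) = √(-178*I*√178 - 45093) = √(-45093 - 178*I*√178)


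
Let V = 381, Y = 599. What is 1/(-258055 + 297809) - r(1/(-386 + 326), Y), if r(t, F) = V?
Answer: -15146273/39754 ≈ -381.00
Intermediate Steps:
r(t, F) = 381
1/(-258055 + 297809) - r(1/(-386 + 326), Y) = 1/(-258055 + 297809) - 1*381 = 1/39754 - 381 = -15146273/39754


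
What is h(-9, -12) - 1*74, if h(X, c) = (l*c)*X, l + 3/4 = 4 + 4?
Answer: 709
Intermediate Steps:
l = 29/4 (l = -¾ + (4 + 4) = -¾ + 8 = 29/4 ≈ 7.2500)
h(X, c) = 29*X*c/4 (h(X, c) = (29*c/4)*X = 29*X*c/4)
h(-9, -12) - 1*74 = (29/4)*(-9)*(-12) - 1*74 = 783 - 74 = 709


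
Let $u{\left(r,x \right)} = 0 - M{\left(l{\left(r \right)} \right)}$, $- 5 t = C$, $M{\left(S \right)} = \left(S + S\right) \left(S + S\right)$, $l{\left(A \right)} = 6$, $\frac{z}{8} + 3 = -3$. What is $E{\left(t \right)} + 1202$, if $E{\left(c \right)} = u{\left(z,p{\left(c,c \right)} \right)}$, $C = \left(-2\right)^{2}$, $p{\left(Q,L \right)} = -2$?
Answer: $1058$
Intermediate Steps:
$z = -48$ ($z = -24 + 8 \left(-3\right) = -24 - 24 = -48$)
$C = 4$
$M{\left(S \right)} = 4 S^{2}$ ($M{\left(S \right)} = 2 S 2 S = 4 S^{2}$)
$t = - \frac{4}{5}$ ($t = \left(- \frac{1}{5}\right) 4 = - \frac{4}{5} \approx -0.8$)
$u{\left(r,x \right)} = -144$ ($u{\left(r,x \right)} = 0 - 4 \cdot 6^{2} = 0 - 4 \cdot 36 = 0 - 144 = -144$)
$E{\left(c \right)} = -144$
$E{\left(t \right)} + 1202 = -144 + 1202 = 1058$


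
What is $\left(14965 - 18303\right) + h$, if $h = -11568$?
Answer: $-14906$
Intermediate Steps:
$\left(14965 - 18303\right) + h = \left(14965 - 18303\right) - 11568 = -3338 - 11568 = -14906$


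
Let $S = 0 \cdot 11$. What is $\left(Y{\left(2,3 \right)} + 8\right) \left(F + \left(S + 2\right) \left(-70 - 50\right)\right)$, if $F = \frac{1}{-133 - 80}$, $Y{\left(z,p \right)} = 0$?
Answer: $- \frac{408968}{213} \approx -1920.0$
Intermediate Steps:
$S = 0$
$F = - \frac{1}{213}$ ($F = \frac{1}{-133 - 80} = \frac{1}{-213} = - \frac{1}{213} \approx -0.0046948$)
$\left(Y{\left(2,3 \right)} + 8\right) \left(F + \left(S + 2\right) \left(-70 - 50\right)\right) = \left(0 + 8\right) \left(- \frac{1}{213} + \left(0 + 2\right) \left(-70 - 50\right)\right) = 8 \left(- \frac{1}{213} + 2 \left(-120\right)\right) = 8 \left(- \frac{1}{213} - 240\right) = 8 \left(- \frac{51121}{213}\right) = - \frac{408968}{213}$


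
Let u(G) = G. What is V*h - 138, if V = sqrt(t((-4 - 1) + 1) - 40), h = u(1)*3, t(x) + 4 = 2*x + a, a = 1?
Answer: -138 + 3*I*sqrt(51) ≈ -138.0 + 21.424*I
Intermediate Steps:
t(x) = -3 + 2*x (t(x) = -4 + (2*x + 1) = -4 + (1 + 2*x) = -3 + 2*x)
h = 3 (h = 1*3 = 3)
V = I*sqrt(51) (V = sqrt((-3 + 2*((-4 - 1) + 1)) - 40) = sqrt((-3 + 2*(-5 + 1)) - 40) = sqrt((-3 + 2*(-4)) - 40) = sqrt((-3 - 8) - 40) = sqrt(-11 - 40) = sqrt(-51) = I*sqrt(51) ≈ 7.1414*I)
V*h - 138 = (I*sqrt(51))*3 - 138 = 3*I*sqrt(51) - 138 = -138 + 3*I*sqrt(51)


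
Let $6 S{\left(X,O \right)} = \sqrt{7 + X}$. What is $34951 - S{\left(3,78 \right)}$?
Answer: $34951 - \frac{\sqrt{10}}{6} \approx 34951.0$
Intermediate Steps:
$S{\left(X,O \right)} = \frac{\sqrt{7 + X}}{6}$
$34951 - S{\left(3,78 \right)} = 34951 - \frac{\sqrt{7 + 3}}{6} = 34951 - \frac{\sqrt{10}}{6}$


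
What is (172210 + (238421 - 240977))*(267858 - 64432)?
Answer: 34512034604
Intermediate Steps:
(172210 + (238421 - 240977))*(267858 - 64432) = (172210 - 2556)*203426 = 169654*203426 = 34512034604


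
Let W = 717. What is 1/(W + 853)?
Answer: 1/1570 ≈ 0.00063694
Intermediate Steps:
1/(W + 853) = 1/(717 + 853) = 1/1570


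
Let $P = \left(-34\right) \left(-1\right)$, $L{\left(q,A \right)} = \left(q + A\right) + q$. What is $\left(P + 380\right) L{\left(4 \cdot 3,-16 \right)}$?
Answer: $3312$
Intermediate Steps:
$L{\left(q,A \right)} = A + 2 q$ ($L{\left(q,A \right)} = \left(A + q\right) + q = A + 2 q$)
$P = 34$
$\left(P + 380\right) L{\left(4 \cdot 3,-16 \right)} = \left(34 + 380\right) \left(-16 + 2 \cdot 4 \cdot 3\right) = 414 \left(-16 + 2 \cdot 12\right) = 414 \left(-16 + 24\right) = 414 \cdot 8 = 3312$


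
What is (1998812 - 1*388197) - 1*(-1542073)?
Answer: 3152688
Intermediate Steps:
(1998812 - 1*388197) - 1*(-1542073) = (1998812 - 388197) + 1542073 = 1610615 + 1542073 = 3152688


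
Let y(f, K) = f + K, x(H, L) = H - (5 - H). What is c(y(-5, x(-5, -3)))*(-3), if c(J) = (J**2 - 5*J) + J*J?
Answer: -2700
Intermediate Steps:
x(H, L) = -5 + 2*H (x(H, L) = H + (-5 + H) = -5 + 2*H)
y(f, K) = K + f
c(J) = -5*J + 2*J**2 (c(J) = (J**2 - 5*J) + J**2 = -5*J + 2*J**2)
c(y(-5, x(-5, -3)))*(-3) = (((-5 + 2*(-5)) - 5)*(-5 + 2*((-5 + 2*(-5)) - 5)))*(-3) = (((-5 - 10) - 5)*(-5 + 2*((-5 - 10) - 5)))*(-3) = ((-15 - 5)*(-5 + 2*(-15 - 5)))*(-3) = -20*(-5 + 2*(-20))*(-3) = -20*(-5 - 40)*(-3) = -20*(-45)*(-3) = 900*(-3) = -2700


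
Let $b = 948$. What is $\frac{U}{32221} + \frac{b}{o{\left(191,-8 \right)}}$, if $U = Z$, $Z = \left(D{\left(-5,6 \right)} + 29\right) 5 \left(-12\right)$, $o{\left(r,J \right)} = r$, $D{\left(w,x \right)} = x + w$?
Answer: $\frac{30201708}{6154211} \approx 4.9075$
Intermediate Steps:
$D{\left(w,x \right)} = w + x$
$Z = -1800$ ($Z = \left(\left(-5 + 6\right) + 29\right) 5 \left(-12\right) = \left(1 + 29\right) \left(-60\right) = 30 \left(-60\right) = -1800$)
$U = -1800$
$\frac{U}{32221} + \frac{b}{o{\left(191,-8 \right)}} = - \frac{1800}{32221} + \frac{948}{191} = \frac{30201708}{6154211}$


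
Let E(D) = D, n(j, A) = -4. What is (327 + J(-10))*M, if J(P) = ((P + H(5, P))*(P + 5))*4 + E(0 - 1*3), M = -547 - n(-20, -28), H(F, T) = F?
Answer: -230232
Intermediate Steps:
M = -543 (M = -547 - 1*(-4) = -547 + 4 = -543)
J(P) = -3 + 4*(5 + P)² (J(P) = ((P + 5)*(P + 5))*4 + (0 - 1*3) = ((5 + P)*(5 + P))*4 + (0 - 3) = (5 + P)²*4 - 3 = 4*(5 + P)² - 3 = -3 + 4*(5 + P)²)
(327 + J(-10))*M = (327 + (97 + 4*(-10)² + 40*(-10)))*(-543) = (327 + (97 + 4*100 - 400))*(-543) = (327 + (97 + 400 - 400))*(-543) = (327 + 97)*(-543) = 424*(-543) = -230232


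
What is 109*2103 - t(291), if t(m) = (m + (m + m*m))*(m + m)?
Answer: -49393839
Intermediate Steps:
t(m) = 2*m*(m² + 2*m) (t(m) = (m + (m + m²))*(2*m) = (m² + 2*m)*(2*m) = 2*m*(m² + 2*m))
109*2103 - t(291) = 109*2103 - 2*291²*(2 + 291) = 229227 - 2*84681*293 = 229227 - 1*49623066 = 229227 - 49623066 = -49393839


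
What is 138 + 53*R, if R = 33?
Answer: 1887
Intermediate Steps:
138 + 53*R = 138 + 53*33 = 138 + 1749 = 1887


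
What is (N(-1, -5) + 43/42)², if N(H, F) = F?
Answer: 27889/1764 ≈ 15.810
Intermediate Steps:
(N(-1, -5) + 43/42)² = (-5 + 43/42)² = (-167/42)² = 27889/1764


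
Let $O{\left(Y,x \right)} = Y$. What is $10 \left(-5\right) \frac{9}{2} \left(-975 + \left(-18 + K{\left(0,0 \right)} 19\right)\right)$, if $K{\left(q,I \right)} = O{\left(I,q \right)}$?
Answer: $223425$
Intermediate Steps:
$K{\left(q,I \right)} = I$
$10 \left(-5\right) \frac{9}{2} \left(-975 + \left(-18 + K{\left(0,0 \right)} 19\right)\right) = 10 \left(-5\right) \frac{9}{2} \left(-975 + \left(-18 + 0 \cdot 19\right)\right) = - 50 \cdot 9 \cdot \frac{1}{2} \left(-975 + \left(-18 + 0\right)\right) = \left(-50\right) \frac{9}{2} \left(-975 - 18\right) = \left(-225\right) \left(-993\right) = 223425$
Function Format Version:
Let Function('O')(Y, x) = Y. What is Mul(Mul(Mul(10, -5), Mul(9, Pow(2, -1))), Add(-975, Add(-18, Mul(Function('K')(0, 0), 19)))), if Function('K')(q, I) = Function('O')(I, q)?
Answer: 223425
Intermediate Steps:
Function('K')(q, I) = I
Mul(Mul(Mul(10, -5), Mul(9, Pow(2, -1))), Add(-975, Add(-18, Mul(Function('K')(0, 0), 19)))) = Mul(Mul(Mul(10, -5), Mul(9, Pow(2, -1))), Add(-975, Add(-18, Mul(0, 19)))) = Mul(Mul(-50, Mul(9, Rational(1, 2))), Add(-975, Add(-18, 0))) = Mul(Mul(-50, Rational(9, 2)), Add(-975, -18)) = Mul(-225, -993) = 223425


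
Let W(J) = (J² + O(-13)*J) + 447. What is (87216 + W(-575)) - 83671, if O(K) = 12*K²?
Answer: -831483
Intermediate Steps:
W(J) = 447 + J² + 2028*J (W(J) = (J² + (12*(-13)²)*J) + 447 = (J² + (12*169)*J) + 447 = (J² + 2028*J) + 447 = 447 + J² + 2028*J)
(87216 + W(-575)) - 83671 = (87216 + (447 + (-575)² + 2028*(-575))) - 83671 = (87216 + (447 + 330625 - 1166100)) - 83671 = (87216 - 835028) - 83671 = -747812 - 83671 = -831483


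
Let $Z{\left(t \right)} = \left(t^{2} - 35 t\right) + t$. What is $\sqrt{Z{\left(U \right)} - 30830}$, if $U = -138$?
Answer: $i \sqrt{7094} \approx 84.226 i$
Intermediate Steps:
$Z{\left(t \right)} = t^{2} - 34 t$
$\sqrt{Z{\left(U \right)} - 30830} = \sqrt{- 138 \left(-34 - 138\right) - 30830} = \sqrt{\left(-138\right) \left(-172\right) - 30830} = \sqrt{23736 - 30830} = \sqrt{-7094} = i \sqrt{7094}$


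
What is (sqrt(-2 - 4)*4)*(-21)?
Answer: -84*I*sqrt(6) ≈ -205.76*I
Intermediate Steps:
(sqrt(-2 - 4)*4)*(-21) = (sqrt(-6)*4)*(-21) = ((I*sqrt(6))*4)*(-21) = (4*I*sqrt(6))*(-21) = -84*I*sqrt(6)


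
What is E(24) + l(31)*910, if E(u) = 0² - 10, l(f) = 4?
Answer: 3630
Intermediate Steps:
E(u) = -10 (E(u) = 0 - 10 = -10)
E(24) + l(31)*910 = -10 + 4*910 = -10 + 3640 = 3630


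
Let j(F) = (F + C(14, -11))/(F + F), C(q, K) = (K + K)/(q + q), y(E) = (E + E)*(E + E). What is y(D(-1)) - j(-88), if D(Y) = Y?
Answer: 783/224 ≈ 3.4955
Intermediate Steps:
y(E) = 4*E**2 (y(E) = (2*E)*(2*E) = 4*E**2)
C(q, K) = K/q (C(q, K) = (2*K)/((2*q)) = (2*K)*(1/(2*q)) = K/q)
j(F) = (-11/14 + F)/(2*F) (j(F) = (F - 11/14)/(F + F) = (F - 11*1/14)/((2*F)) = (F - 11/14)*(1/(2*F)) = (-11/14 + F)*(1/(2*F)) = (-11/14 + F)/(2*F))
y(D(-1)) - j(-88) = 4*(-1)**2 - (-11 + 14*(-88))/(28*(-88)) = 4*1 - (-1)*(-11 - 1232)/(28*88) = 4 - (-1)*(-1243)/(28*88) = 4 - 1*113/224 = 4 - 113/224 = 783/224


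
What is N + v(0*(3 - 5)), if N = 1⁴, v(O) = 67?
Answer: 68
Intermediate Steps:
N = 1
N + v(0*(3 - 5)) = 1 + 67 = 68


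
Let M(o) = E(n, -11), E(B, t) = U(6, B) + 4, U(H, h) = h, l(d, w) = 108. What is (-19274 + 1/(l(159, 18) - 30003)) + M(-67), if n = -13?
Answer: -576465286/29895 ≈ -19283.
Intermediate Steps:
E(B, t) = 4 + B (E(B, t) = B + 4 = 4 + B)
M(o) = -9 (M(o) = 4 - 13 = -9)
(-19274 + 1/(l(159, 18) - 30003)) + M(-67) = (-19274 + 1/(108 - 30003)) - 9 = (-19274 + 1/(-29895)) - 9 = (-19274 - 1/29895) - 9 = -576196231/29895 - 9 = -576465286/29895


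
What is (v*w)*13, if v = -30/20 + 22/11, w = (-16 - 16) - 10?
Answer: -273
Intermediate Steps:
w = -42 (w = -32 - 10 = -42)
v = ½ (v = -30*1/20 + 22*(1/11) = -3/2 + 2 = ½ ≈ 0.50000)
(v*w)*13 = ((½)*(-42))*13 = -21*13 = -273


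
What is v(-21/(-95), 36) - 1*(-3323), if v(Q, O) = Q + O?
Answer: 319126/95 ≈ 3359.2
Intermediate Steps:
v(Q, O) = O + Q
v(-21/(-95), 36) - 1*(-3323) = (36 - 21/(-95)) - 1*(-3323) = (36 - 21*(-1/95)) + 3323 = (36 + 21/95) + 3323 = 3441/95 + 3323 = 319126/95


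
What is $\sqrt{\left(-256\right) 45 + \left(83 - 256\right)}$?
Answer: $i \sqrt{11693} \approx 108.13 i$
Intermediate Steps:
$\sqrt{\left(-256\right) 45 + \left(83 - 256\right)} = \sqrt{-11520 + \left(83 - 256\right)} = \sqrt{-11520 - 173} = \sqrt{-11693} = i \sqrt{11693}$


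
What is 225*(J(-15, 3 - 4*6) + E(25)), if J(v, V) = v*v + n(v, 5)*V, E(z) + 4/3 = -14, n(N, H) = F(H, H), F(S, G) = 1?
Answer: 42450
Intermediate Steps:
n(N, H) = 1
E(z) = -46/3 (E(z) = -4/3 - 14 = -46/3)
J(v, V) = V + v² (J(v, V) = v*v + 1*V = v² + V = V + v²)
225*(J(-15, 3 - 4*6) + E(25)) = 225*(((3 - 4*6) + (-15)²) - 46/3) = 225*(((3 - 24) + 225) - 46/3) = 225*((-21 + 225) - 46/3) = 225*(204 - 46/3) = 225*(566/3) = 42450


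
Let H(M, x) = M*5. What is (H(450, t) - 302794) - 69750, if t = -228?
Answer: -370294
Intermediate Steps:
H(M, x) = 5*M
(H(450, t) - 302794) - 69750 = (5*450 - 302794) - 69750 = (2250 - 302794) - 69750 = -300544 - 69750 = -370294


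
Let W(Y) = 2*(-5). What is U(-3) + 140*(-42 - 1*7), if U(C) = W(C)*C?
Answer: -6830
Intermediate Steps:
W(Y) = -10
U(C) = -10*C
U(-3) + 140*(-42 - 1*7) = -10*(-3) + 140*(-42 - 1*7) = 30 + 140*(-42 - 7) = 30 + 140*(-49) = 30 - 6860 = -6830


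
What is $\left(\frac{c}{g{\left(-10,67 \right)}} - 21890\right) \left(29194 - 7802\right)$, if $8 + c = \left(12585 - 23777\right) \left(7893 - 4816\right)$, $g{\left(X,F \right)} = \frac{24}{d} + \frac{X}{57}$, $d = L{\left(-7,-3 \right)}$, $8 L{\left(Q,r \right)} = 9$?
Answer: $- \frac{2364236096096}{67} \approx -3.5287 \cdot 10^{10}$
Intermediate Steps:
$L{\left(Q,r \right)} = \frac{9}{8}$ ($L{\left(Q,r \right)} = \frac{1}{8} \cdot 9 = \frac{9}{8}$)
$d = \frac{9}{8} \approx 1.125$
$g{\left(X,F \right)} = \frac{64}{3} + \frac{X}{57}$ ($g{\left(X,F \right)} = \frac{24}{\frac{9}{8}} + \frac{X}{57} = 24 \cdot \frac{8}{9} + X \frac{1}{57} = \frac{64}{3} + \frac{X}{57}$)
$c = -34437792$ ($c = -8 + \left(12585 - 23777\right) \left(7893 - 4816\right) = -8 - 34437784 = -34437792$)
$\left(\frac{c}{g{\left(-10,67 \right)}} - 21890\right) \left(29194 - 7802\right) = \left(- \frac{34437792}{\frac{64}{3} + \frac{1}{57} \left(-10\right)} - 21890\right) \left(29194 - 7802\right) = \left(- \frac{34437792}{\frac{64}{3} - \frac{10}{57}} - 21890\right) 21392 = \left(- \frac{34437792}{\frac{402}{19}} - 21890\right) 21392 = \left(\left(-34437792\right) \frac{19}{402} - 21890\right) 21392 = \left(- \frac{109053008}{67} - 21890\right) 21392 = \left(- \frac{110519638}{67}\right) 21392 = - \frac{2364236096096}{67}$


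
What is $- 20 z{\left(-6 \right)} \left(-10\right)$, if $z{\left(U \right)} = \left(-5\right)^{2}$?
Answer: $5000$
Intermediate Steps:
$z{\left(U \right)} = 25$
$- 20 z{\left(-6 \right)} \left(-10\right) = \left(-20\right) 25 \left(-10\right) = \left(-500\right) \left(-10\right) = 5000$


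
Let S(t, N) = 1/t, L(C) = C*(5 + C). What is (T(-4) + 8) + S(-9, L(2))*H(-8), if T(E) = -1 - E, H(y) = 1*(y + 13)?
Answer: 94/9 ≈ 10.444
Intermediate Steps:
H(y) = 13 + y (H(y) = 1*(13 + y) = 13 + y)
(T(-4) + 8) + S(-9, L(2))*H(-8) = ((-1 - 1*(-4)) + 8) + (13 - 8)/(-9) = ((-1 + 4) + 8) - ⅑*5 = (3 + 8) - 5/9 = 11 - 5/9 = 94/9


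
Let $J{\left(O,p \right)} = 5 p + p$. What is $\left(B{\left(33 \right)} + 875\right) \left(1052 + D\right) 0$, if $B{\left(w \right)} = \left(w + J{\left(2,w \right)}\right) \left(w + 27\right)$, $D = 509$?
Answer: $0$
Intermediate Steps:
$J{\left(O,p \right)} = 6 p$
$B{\left(w \right)} = 7 w \left(27 + w\right)$ ($B{\left(w \right)} = \left(w + 6 w\right) \left(w + 27\right) = 7 w \left(27 + w\right)$)
$\left(B{\left(33 \right)} + 875\right) \left(1052 + D\right) 0 = \left(7 \cdot 33 \left(27 + 33\right) + 875\right) \left(1052 + 509\right) 0 = \left(7 \cdot 33 \cdot 60 + 875\right) 1561 \cdot 0 = \left(13860 + 875\right) 1561 \cdot 0 = 14735 \cdot 1561 \cdot 0 = 23001335 \cdot 0 = 0$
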